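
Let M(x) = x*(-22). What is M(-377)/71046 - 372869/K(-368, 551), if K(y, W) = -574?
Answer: 1892543695/2912886 ≈ 649.71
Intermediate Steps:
M(x) = -22*x
M(-377)/71046 - 372869/K(-368, 551) = -22*(-377)/71046 - 372869/(-574) = 8294*(1/71046) - 372869*(-1/574) = 4147/35523 + 53267/82 = 1892543695/2912886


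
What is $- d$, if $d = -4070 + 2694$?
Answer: $1376$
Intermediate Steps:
$d = -1376$
$- d = \left(-1\right) \left(-1376\right) = 1376$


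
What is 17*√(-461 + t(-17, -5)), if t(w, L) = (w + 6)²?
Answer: 34*I*√85 ≈ 313.46*I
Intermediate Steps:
t(w, L) = (6 + w)²
17*√(-461 + t(-17, -5)) = 17*√(-461 + (6 - 17)²) = 17*√(-461 + (-11)²) = 17*√(-461 + 121) = 17*√(-340) = 17*(2*I*√85) = 34*I*√85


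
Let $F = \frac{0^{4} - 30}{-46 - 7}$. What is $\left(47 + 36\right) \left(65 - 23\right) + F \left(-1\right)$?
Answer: $\frac{184728}{53} \approx 3485.4$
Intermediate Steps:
$F = \frac{30}{53}$ ($F = \frac{0 - 30}{-53} = \left(-30\right) \left(- \frac{1}{53}\right) = \frac{30}{53} \approx 0.56604$)
$\left(47 + 36\right) \left(65 - 23\right) + F \left(-1\right) = \left(47 + 36\right) \left(65 - 23\right) + \frac{30}{53} \left(-1\right) = 83 \cdot 42 - \frac{30}{53} = 3486 - \frac{30}{53} = \frac{184728}{53}$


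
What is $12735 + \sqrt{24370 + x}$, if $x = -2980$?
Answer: $12735 + \sqrt{21390} \approx 12881.0$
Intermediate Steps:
$12735 + \sqrt{24370 + x} = 12735 + \sqrt{24370 - 2980} = 12735 + \sqrt{21390}$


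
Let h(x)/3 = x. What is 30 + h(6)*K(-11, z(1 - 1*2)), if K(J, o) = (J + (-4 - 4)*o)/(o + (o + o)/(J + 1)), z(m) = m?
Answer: 195/2 ≈ 97.500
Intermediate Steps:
h(x) = 3*x
K(J, o) = (J - 8*o)/(o + 2*o/(1 + J)) (K(J, o) = (J - 8*o)/(o + (2*o)/(1 + J)) = (J - 8*o)/(o + 2*o/(1 + J)))
30 + h(6)*K(-11, z(1 - 1*2)) = 30 + (3*6)*((-11 + (-11)**2 - 8*(1 - 1*2) - 8*(-11)*(1 - 1*2))/((1 - 1*2)*(3 - 11))) = 30 + 18*((-11 + 121 - 8*(1 - 2) - 8*(-11)*(1 - 2))/((1 - 2)*(-8))) = 30 + 18*(-1/8*(-11 + 121 - 8*(-1) - 8*(-11)*(-1))/(-1)) = 30 + 18*(-1*(-1/8)*(-11 + 121 + 8 - 88)) = 30 + 18*(-1*(-1/8)*30) = 30 + 18*(15/4) = 30 + 135/2 = 195/2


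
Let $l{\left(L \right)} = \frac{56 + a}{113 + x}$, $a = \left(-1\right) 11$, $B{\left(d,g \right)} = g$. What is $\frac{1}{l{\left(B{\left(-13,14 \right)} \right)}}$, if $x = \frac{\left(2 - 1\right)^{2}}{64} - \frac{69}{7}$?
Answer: $\frac{1027}{448} \approx 2.2924$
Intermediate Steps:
$a = -11$
$x = - \frac{4409}{448}$ ($x = 1^{2} \cdot \frac{1}{64} - \frac{69}{7} = 1 \cdot \frac{1}{64} - \frac{69}{7} = \frac{1}{64} - \frac{69}{7} = - \frac{4409}{448} \approx -9.8415$)
$l{\left(L \right)} = \frac{448}{1027}$ ($l{\left(L \right)} = \frac{56 - 11}{113 - \frac{4409}{448}} = \frac{45}{\frac{46215}{448}} = 45 \cdot \frac{448}{46215} = \frac{448}{1027}$)
$\frac{1}{l{\left(B{\left(-13,14 \right)} \right)}} = \frac{1}{\frac{448}{1027}} = \frac{1027}{448}$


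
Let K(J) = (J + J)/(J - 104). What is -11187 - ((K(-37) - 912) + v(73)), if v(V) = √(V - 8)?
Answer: -1448849/141 - √65 ≈ -10284.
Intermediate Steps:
K(J) = 2*J/(-104 + J) (K(J) = (2*J)/(-104 + J) = 2*J/(-104 + J))
v(V) = √(-8 + V)
-11187 - ((K(-37) - 912) + v(73)) = -11187 - ((2*(-37)/(-104 - 37) - 912) + √(-8 + 73)) = -11187 - ((2*(-37)/(-141) - 912) + √65) = -11187 - ((2*(-37)*(-1/141) - 912) + √65) = -11187 - ((74/141 - 912) + √65) = -11187 - (-128518/141 + √65) = -11187 + (128518/141 - √65) = -1448849/141 - √65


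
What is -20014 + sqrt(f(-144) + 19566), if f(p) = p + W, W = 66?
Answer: -20014 + 4*sqrt(1218) ≈ -19874.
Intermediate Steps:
f(p) = 66 + p (f(p) = p + 66 = 66 + p)
-20014 + sqrt(f(-144) + 19566) = -20014 + sqrt((66 - 144) + 19566) = -20014 + sqrt(-78 + 19566) = -20014 + sqrt(19488) = -20014 + 4*sqrt(1218)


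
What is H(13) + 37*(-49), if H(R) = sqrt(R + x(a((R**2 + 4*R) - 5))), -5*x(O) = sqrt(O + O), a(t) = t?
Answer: -1813 + sqrt(325 - 60*sqrt(3))/5 ≈ -1810.0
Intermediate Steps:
x(O) = -sqrt(2)*sqrt(O)/5 (x(O) = -sqrt(O + O)/5 = -sqrt(2)*sqrt(O)/5)
H(R) = sqrt(R - sqrt(2)*sqrt(-5 + R**2 + 4*R)/5) (H(R) = sqrt(R - sqrt(2)*sqrt((R**2 + 4*R) - 5)/5) = sqrt(R - sqrt(2)*sqrt(-5 + R**2 + 4*R)/5))
H(13) + 37*(-49) = sqrt(25*13 - 5*sqrt(2)*sqrt(-5 + 13**2 + 4*13))/5 + 37*(-49) = sqrt(325 - 5*sqrt(2)*sqrt(-5 + 169 + 52))/5 - 1813 = sqrt(325 - 5*sqrt(2)*sqrt(216))/5 - 1813 = sqrt(325 - 5*sqrt(2)*6*sqrt(6))/5 - 1813 = sqrt(325 - 60*sqrt(3))/5 - 1813 = -1813 + sqrt(325 - 60*sqrt(3))/5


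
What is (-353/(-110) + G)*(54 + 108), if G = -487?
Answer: -4310577/55 ≈ -78374.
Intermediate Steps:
(-353/(-110) + G)*(54 + 108) = (-353/(-110) - 487)*(54 + 108) = (-353*(-1/110) - 487)*162 = (353/110 - 487)*162 = -53217/110*162 = -4310577/55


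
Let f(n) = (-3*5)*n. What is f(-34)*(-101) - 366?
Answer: -51876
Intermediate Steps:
f(n) = -15*n
f(-34)*(-101) - 366 = -15*(-34)*(-101) - 366 = 510*(-101) - 366 = -51510 - 366 = -51876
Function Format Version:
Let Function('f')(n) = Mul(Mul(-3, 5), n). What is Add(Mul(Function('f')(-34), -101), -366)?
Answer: -51876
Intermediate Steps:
Function('f')(n) = Mul(-15, n)
Add(Mul(Function('f')(-34), -101), -366) = Add(Mul(Mul(-15, -34), -101), -366) = Add(Mul(510, -101), -366) = Add(-51510, -366) = -51876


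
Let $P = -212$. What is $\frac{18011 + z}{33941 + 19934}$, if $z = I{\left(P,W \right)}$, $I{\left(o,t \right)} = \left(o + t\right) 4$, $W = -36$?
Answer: $\frac{17019}{53875} \approx 0.3159$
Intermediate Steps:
$I{\left(o,t \right)} = 4 o + 4 t$
$z = -992$ ($z = 4 \left(-212\right) + 4 \left(-36\right) = -848 - 144 = -992$)
$\frac{18011 + z}{33941 + 19934} = \frac{18011 - 992}{33941 + 19934} = \frac{17019}{53875}$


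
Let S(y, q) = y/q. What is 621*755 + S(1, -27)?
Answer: 12659084/27 ≈ 4.6886e+5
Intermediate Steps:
621*755 + S(1, -27) = 621*755 + 1/(-27) = 468855 + 1*(-1/27) = 468855 - 1/27 = 12659084/27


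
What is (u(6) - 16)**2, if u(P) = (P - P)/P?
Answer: 256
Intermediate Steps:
u(P) = 0 (u(P) = 0/P = 0)
(u(6) - 16)**2 = (0 - 16)**2 = (-16)**2 = 256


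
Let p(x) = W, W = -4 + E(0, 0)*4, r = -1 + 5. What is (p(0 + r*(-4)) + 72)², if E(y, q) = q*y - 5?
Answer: 2304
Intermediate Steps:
r = 4
E(y, q) = -5 + q*y
W = -24 (W = -4 + (-5 + 0*0)*4 = -4 + (-5 + 0)*4 = -4 - 5*4 = -4 - 20 = -24)
p(x) = -24
(p(0 + r*(-4)) + 72)² = (-24 + 72)² = 48² = 2304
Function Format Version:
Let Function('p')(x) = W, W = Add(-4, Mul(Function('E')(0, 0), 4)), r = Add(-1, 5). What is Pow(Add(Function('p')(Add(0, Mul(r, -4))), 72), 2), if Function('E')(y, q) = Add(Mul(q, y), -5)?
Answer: 2304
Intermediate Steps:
r = 4
Function('E')(y, q) = Add(-5, Mul(q, y))
W = -24 (W = Add(-4, Mul(Add(-5, Mul(0, 0)), 4)) = Add(-4, Mul(Add(-5, 0), 4)) = Add(-4, Mul(-5, 4)) = Add(-4, -20) = -24)
Function('p')(x) = -24
Pow(Add(Function('p')(Add(0, Mul(r, -4))), 72), 2) = Pow(Add(-24, 72), 2) = Pow(48, 2) = 2304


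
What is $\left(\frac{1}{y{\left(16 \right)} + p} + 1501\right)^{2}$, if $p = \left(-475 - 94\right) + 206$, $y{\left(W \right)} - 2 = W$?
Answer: $\frac{268162408336}{119025} \approx 2.253 \cdot 10^{6}$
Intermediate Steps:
$y{\left(W \right)} = 2 + W$
$p = -363$ ($p = -569 + 206 = -363$)
$\left(\frac{1}{y{\left(16 \right)} + p} + 1501\right)^{2} = \left(\frac{1}{\left(2 + 16\right) - 363} + 1501\right)^{2} = \left(\frac{1}{18 - 363} + 1501\right)^{2} = \left(\frac{1}{-345} + 1501\right)^{2} = \left(- \frac{1}{345} + 1501\right)^{2} = \left(\frac{517844}{345}\right)^{2} = \frac{268162408336}{119025}$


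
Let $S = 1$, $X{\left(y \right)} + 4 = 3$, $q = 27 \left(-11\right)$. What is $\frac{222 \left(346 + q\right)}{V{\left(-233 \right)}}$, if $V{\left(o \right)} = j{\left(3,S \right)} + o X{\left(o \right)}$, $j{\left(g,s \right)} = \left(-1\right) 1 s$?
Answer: $\frac{5439}{116} \approx 46.888$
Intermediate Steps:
$q = -297$
$X{\left(y \right)} = -1$ ($X{\left(y \right)} = -4 + 3 = -1$)
$j{\left(g,s \right)} = - s$
$V{\left(o \right)} = -1 - o$ ($V{\left(o \right)} = \left(-1\right) 1 + o \left(-1\right) = -1 - o$)
$\frac{222 \left(346 + q\right)}{V{\left(-233 \right)}} = \frac{222 \left(346 - 297\right)}{-1 - -233} = \frac{222 \cdot 49}{-1 + 233} = \frac{10878}{232} = 10878 \cdot \frac{1}{232} = \frac{5439}{116}$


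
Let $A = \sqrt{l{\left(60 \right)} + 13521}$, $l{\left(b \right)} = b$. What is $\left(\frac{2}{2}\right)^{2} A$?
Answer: $3 \sqrt{1509} \approx 116.54$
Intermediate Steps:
$A = 3 \sqrt{1509}$ ($A = \sqrt{60 + 13521} = \sqrt{13581} = 3 \sqrt{1509} \approx 116.54$)
$\left(\frac{2}{2}\right)^{2} A = \left(\frac{2}{2}\right)^{2} \cdot 3 \sqrt{1509} = \left(2 \cdot \frac{1}{2}\right)^{2} \cdot 3 \sqrt{1509} = 1^{2} \cdot 3 \sqrt{1509} = 1 \cdot 3 \sqrt{1509} = 3 \sqrt{1509}$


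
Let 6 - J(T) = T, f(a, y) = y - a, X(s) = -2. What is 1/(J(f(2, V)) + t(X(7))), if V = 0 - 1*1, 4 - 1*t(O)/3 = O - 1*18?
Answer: 1/81 ≈ 0.012346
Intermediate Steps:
t(O) = 66 - 3*O (t(O) = 12 - 3*(O - 1*18) = 12 - 3*(O - 18) = 12 - 3*(-18 + O) = 12 + (54 - 3*O) = 66 - 3*O)
V = -1 (V = 0 - 1 = -1)
J(T) = 6 - T
1/(J(f(2, V)) + t(X(7))) = 1/((6 - (-1 - 1*2)) + (66 - 3*(-2))) = 1/((6 - (-1 - 2)) + (66 + 6)) = 1/((6 - 1*(-3)) + 72) = 1/((6 + 3) + 72) = 1/(9 + 72) = 1/81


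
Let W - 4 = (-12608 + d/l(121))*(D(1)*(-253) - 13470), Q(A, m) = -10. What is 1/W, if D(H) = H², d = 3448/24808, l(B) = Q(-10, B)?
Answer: 31010/5365343338493 ≈ 5.7797e-9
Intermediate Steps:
l(B) = -10
d = 431/3101 (d = 3448*(1/24808) = 431/3101 ≈ 0.13899)
W = 5365343338493/31010 (W = 4 + (-12608 + (431/3101)/(-10))*(1²*(-253) - 13470) = 4 + (-12608 + (431/3101)*(-⅒))*(1*(-253) - 13470) = 4 + (-12608 - 431/31010)*(-253 - 13470) = 4 - 390974511/31010*(-13723) = 4 + 5365343214453/31010 = 5365343338493/31010 ≈ 1.7302e+8)
1/W = 1/(5365343338493/31010) = 31010/5365343338493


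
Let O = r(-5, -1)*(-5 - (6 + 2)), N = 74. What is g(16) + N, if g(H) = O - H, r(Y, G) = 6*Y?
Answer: 448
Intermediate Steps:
O = 390 (O = (6*(-5))*(-5 - (6 + 2)) = -30*(-5 - 1*8) = -30*(-5 - 8) = -30*(-13) = 390)
g(H) = 390 - H
g(16) + N = (390 - 1*16) + 74 = (390 - 16) + 74 = 374 + 74 = 448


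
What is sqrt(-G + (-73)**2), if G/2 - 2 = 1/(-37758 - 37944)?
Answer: 4*sqrt(476819872386)/37851 ≈ 72.973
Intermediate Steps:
G = 151403/37851 (G = 4 + 2/(-37758 - 37944) = 4 + 2/(-75702) = 4 + 2*(-1/75702) = 4 - 1/37851 = 151403/37851 ≈ 4.0000)
sqrt(-G + (-73)**2) = sqrt(-1*151403/37851 + (-73)**2) = sqrt(-151403/37851 + 5329) = sqrt(201556576/37851) = 4*sqrt(476819872386)/37851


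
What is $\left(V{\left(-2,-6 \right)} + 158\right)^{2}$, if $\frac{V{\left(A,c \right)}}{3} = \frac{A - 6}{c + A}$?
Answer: $25921$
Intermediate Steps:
$V{\left(A,c \right)} = \frac{3 \left(-6 + A\right)}{A + c}$ ($V{\left(A,c \right)} = 3 \frac{A - 6}{c + A} = 3 \frac{-6 + A}{A + c} = \frac{3 \left(-6 + A\right)}{A + c}$)
$\left(V{\left(-2,-6 \right)} + 158\right)^{2} = \left(\frac{3 \left(-6 - 2\right)}{-2 - 6} + 158\right)^{2} = \left(3 \frac{1}{-8} \left(-8\right) + 158\right)^{2} = \left(3 \left(- \frac{1}{8}\right) \left(-8\right) + 158\right)^{2} = \left(3 + 158\right)^{2} = 161^{2} = 25921$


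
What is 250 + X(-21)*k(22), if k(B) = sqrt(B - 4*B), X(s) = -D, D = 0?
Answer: 250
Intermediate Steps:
X(s) = 0 (X(s) = -1*0 = 0)
k(B) = sqrt(3)*sqrt(-B) (k(B) = sqrt(-3*B) = sqrt(3)*sqrt(-B))
250 + X(-21)*k(22) = 250 + 0*(sqrt(3)*sqrt(-1*22)) = 250 + 0*(sqrt(3)*sqrt(-22)) = 250 + 0*(sqrt(3)*(I*sqrt(22))) = 250 + 0*(I*sqrt(66)) = 250 + 0 = 250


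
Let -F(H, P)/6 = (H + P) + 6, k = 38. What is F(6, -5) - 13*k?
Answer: -536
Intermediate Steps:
F(H, P) = -36 - 6*H - 6*P (F(H, P) = -6*((H + P) + 6) = -6*(6 + H + P) = -36 - 6*H - 6*P)
F(6, -5) - 13*k = (-36 - 6*6 - 6*(-5)) - 13*38 = (-36 - 36 + 30) - 494 = -42 - 494 = -536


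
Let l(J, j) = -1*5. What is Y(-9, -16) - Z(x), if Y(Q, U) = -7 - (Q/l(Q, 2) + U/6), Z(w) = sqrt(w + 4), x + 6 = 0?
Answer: -92/15 - I*sqrt(2) ≈ -6.1333 - 1.4142*I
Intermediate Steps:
x = -6 (x = -6 + 0 = -6)
l(J, j) = -5
Z(w) = sqrt(4 + w)
Y(Q, U) = -7 - U/6 + Q/5 (Y(Q, U) = -7 - (Q/(-5) + U/6) = -7 - (Q*(-1/5) + U*(1/6)) = -7 - (-Q/5 + U/6) = -7 + (-U/6 + Q/5) = -7 - U/6 + Q/5)
Y(-9, -16) - Z(x) = (-7 - 1/6*(-16) + (1/5)*(-9)) - sqrt(4 - 6) = (-7 + 8/3 - 9/5) - sqrt(-2) = -92/15 - I*sqrt(2)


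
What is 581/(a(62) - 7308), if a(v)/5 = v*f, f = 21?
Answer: -83/114 ≈ -0.72807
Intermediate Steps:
a(v) = 105*v (a(v) = 5*(v*21) = 5*(21*v) = 105*v)
581/(a(62) - 7308) = 581/(105*62 - 7308) = 581/(6510 - 7308) = 581/(-798) = -1/798*581 = -83/114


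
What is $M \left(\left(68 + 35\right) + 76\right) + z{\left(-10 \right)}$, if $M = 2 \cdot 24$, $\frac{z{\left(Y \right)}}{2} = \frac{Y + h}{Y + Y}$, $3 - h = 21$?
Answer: $\frac{42974}{5} \approx 8594.8$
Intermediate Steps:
$h = -18$ ($h = 3 - 21 = -18$)
$z{\left(Y \right)} = \frac{-18 + Y}{Y}$ ($z{\left(Y \right)} = 2 \frac{Y - 18}{Y + Y} = 2 \frac{-18 + Y}{2 Y} = \frac{-18 + Y}{Y}$)
$M = 48$
$M \left(\left(68 + 35\right) + 76\right) + z{\left(-10 \right)} = 48 \left(\left(68 + 35\right) + 76\right) + \frac{-18 - 10}{-10} = 48 \left(103 + 76\right) - - \frac{14}{5} = 48 \cdot 179 + \frac{14}{5} = 8592 + \frac{14}{5} = \frac{42974}{5}$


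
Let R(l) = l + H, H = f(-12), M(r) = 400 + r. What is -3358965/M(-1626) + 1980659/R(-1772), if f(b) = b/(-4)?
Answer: 3513721151/2168794 ≈ 1620.1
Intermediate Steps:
f(b) = -b/4 (f(b) = b*(-1/4) = -b/4)
H = 3 (H = -1/4*(-12) = 3)
R(l) = 3 + l (R(l) = l + 3 = 3 + l)
-3358965/M(-1626) + 1980659/R(-1772) = -3358965/(400 - 1626) + 1980659/(3 - 1772) = -3358965/(-1226) + 1980659/(-1769) = -3358965*(-1/1226) + 1980659*(-1/1769) = 3358965/1226 - 1980659/1769 = 3513721151/2168794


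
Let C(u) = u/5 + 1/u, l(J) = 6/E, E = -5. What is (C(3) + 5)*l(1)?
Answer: -178/25 ≈ -7.1200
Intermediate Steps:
l(J) = -6/5 (l(J) = 6/(-5) = 6*(-1/5) = -6/5)
C(u) = 1/u + u/5 (C(u) = u*(1/5) + 1/u = u/5 + 1/u = 1/u + u/5)
(C(3) + 5)*l(1) = ((1/3 + (1/5)*3) + 5)*(-6/5) = ((1/3 + 3/5) + 5)*(-6/5) = (14/15 + 5)*(-6/5) = (89/15)*(-6/5) = -178/25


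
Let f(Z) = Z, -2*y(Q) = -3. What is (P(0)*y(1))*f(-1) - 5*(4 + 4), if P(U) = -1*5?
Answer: -65/2 ≈ -32.500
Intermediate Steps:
y(Q) = 3/2 (y(Q) = -½*(-3) = 3/2)
P(U) = -5
(P(0)*y(1))*f(-1) - 5*(4 + 4) = -5*3/2*(-1) - 5*(4 + 4) = -15/2*(-1) - 5*8 = 15/2 - 40 = -65/2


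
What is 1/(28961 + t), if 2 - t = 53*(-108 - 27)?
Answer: 1/36118 ≈ 2.7687e-5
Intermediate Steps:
t = 7157 (t = 2 - 53*(-108 - 27) = 2 - 53*(-135) = 2 - 1*(-7155) = 2 + 7155 = 7157)
1/(28961 + t) = 1/(28961 + 7157) = 1/36118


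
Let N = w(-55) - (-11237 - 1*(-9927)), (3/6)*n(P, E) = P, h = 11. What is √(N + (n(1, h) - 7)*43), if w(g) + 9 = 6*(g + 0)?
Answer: 6*√21 ≈ 27.495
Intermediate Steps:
w(g) = -9 + 6*g (w(g) = -9 + 6*(g + 0) = -9 + 6*g)
n(P, E) = 2*P
N = 971 (N = (-9 + 6*(-55)) - (-11237 - 1*(-9927)) = (-9 - 330) - (-11237 + 9927) = -339 - 1*(-1310) = -339 + 1310 = 971)
√(N + (n(1, h) - 7)*43) = √(971 + (2*1 - 7)*43) = √(971 + (2 - 7)*43) = √(971 - 5*43) = √(971 - 215) = √756 = 6*√21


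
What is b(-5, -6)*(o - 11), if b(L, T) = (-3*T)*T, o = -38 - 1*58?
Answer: 11556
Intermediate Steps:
o = -96 (o = -38 - 58 = -96)
b(L, T) = -3*T**2
b(-5, -6)*(o - 11) = (-3*(-6)**2)*(-96 - 11) = -3*36*(-107) = -108*(-107) = 11556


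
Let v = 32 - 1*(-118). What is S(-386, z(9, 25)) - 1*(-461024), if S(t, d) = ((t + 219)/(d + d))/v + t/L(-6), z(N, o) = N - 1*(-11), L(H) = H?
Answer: 922176611/2000 ≈ 4.6109e+5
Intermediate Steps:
z(N, o) = 11 + N (z(N, o) = N + 11 = 11 + N)
v = 150 (v = 32 + 118 = 150)
S(t, d) = -t/6 + (219 + t)/(300*d) (S(t, d) = ((t + 219)/(d + d))/150 + t/(-6) = ((219 + t)/((2*d)))*(1/150) + t*(-1/6) = ((219 + t)*(1/(2*d)))*(1/150) - t/6 = ((219 + t)/(2*d))*(1/150) - t/6 = (219 + t)/(300*d) - t/6 = -t/6 + (219 + t)/(300*d))
S(-386, z(9, 25)) - 1*(-461024) = (219 - 386 - 50*(11 + 9)*(-386))/(300*(11 + 9)) - 1*(-461024) = (1/300)*(219 - 386 - 50*20*(-386))/20 + 461024 = (1/300)*(1/20)*(219 - 386 + 386000) + 461024 = (1/300)*(1/20)*385833 + 461024 = 128611/2000 + 461024 = 922176611/2000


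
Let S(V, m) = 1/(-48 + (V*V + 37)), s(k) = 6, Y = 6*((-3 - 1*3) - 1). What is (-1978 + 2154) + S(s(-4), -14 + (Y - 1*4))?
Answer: 4401/25 ≈ 176.04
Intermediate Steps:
Y = -42 (Y = 6*((-3 - 3) - 1) = 6*(-6 - 1) = 6*(-7) = -42)
S(V, m) = 1/(-11 + V²) (S(V, m) = 1/(-48 + (V² + 37)) = 1/(-48 + (37 + V²)) = 1/(-11 + V²))
(-1978 + 2154) + S(s(-4), -14 + (Y - 1*4)) = (-1978 + 2154) + 1/(-11 + 6²) = 176 + 1/(-11 + 36) = 176 + 1/25 = 4401/25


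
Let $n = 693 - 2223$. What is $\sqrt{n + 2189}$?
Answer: $\sqrt{659} \approx 25.671$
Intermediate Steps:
$n = -1530$
$\sqrt{n + 2189} = \sqrt{-1530 + 2189} = \sqrt{659}$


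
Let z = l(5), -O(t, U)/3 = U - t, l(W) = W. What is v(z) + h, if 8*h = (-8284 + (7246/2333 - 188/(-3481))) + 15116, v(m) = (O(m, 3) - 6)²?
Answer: 27754757933/32484692 ≈ 854.39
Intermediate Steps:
O(t, U) = -3*U + 3*t (O(t, U) = -3*(U - t) = -3*U + 3*t)
z = 5
v(m) = (-15 + 3*m)² (v(m) = ((-3*3 + 3*m) - 6)² = ((-9 + 3*m) - 6)² = (-15 + 3*m)²)
h = 27754757933/32484692 (h = ((-8284 + (7246/2333 - 188/(-3481))) + 15116)/8 = ((-8284 + (7246*(1/2333) - 188*(-1/3481))) + 15116)/8 = ((-8284 + (7246/2333 + 188/3481)) + 15116)/8 = ((-8284 + 25661930/8121173) + 15116)/8 = (-67250135202/8121173 + 15116)/8 = (⅛)*(55509515866/8121173) = 27754757933/32484692 ≈ 854.39)
v(z) + h = 9*(-5 + 5)² + 27754757933/32484692 = 9*0² + 27754757933/32484692 = 9*0 + 27754757933/32484692 = 0 + 27754757933/32484692 = 27754757933/32484692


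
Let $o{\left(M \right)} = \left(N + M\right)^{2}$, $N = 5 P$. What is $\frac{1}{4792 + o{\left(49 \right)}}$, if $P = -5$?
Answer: $\frac{1}{5368} \approx 0.00018629$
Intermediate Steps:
$N = -25$ ($N = 5 \left(-5\right) = -25$)
$o{\left(M \right)} = \left(-25 + M\right)^{2}$
$\frac{1}{4792 + o{\left(49 \right)}} = \frac{1}{4792 + \left(-25 + 49\right)^{2}} = \frac{1}{4792 + 24^{2}} = \frac{1}{4792 + 576} = \frac{1}{5368}$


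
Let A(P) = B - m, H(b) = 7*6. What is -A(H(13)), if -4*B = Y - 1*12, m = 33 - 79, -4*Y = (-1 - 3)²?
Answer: -50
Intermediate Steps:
Y = -4 (Y = -(-1 - 3)²/4 = -¼*(-4)² = -¼*16 = -4)
H(b) = 42
m = -46
B = 4 (B = -(-4 - 1*12)/4 = -(-4 - 12)/4 = -¼*(-16) = 4)
A(P) = 50 (A(P) = 4 - 1*(-46) = 4 + 46 = 50)
-A(H(13)) = -1*50 = -50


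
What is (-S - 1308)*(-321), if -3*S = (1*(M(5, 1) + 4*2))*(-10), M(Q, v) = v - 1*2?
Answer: 427358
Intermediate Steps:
M(Q, v) = -2 + v (M(Q, v) = v - 2 = -2 + v)
S = 70/3 (S = -1*((-2 + 1) + 4*2)*(-10)/3 = -1*(-1 + 8)*(-10)/3 = -1*7*(-10)/3 = -7*(-10)/3 = -⅓*(-70) = 70/3 ≈ 23.333)
(-S - 1308)*(-321) = (-1*70/3 - 1308)*(-321) = (-70/3 - 1308)*(-321) = -3994/3*(-321) = 427358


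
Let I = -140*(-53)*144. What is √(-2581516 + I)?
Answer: 2*I*√378259 ≈ 1230.1*I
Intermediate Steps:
I = 1068480 (I = 7420*144 = 1068480)
√(-2581516 + I) = √(-2581516 + 1068480) = √(-1513036) = 2*I*√378259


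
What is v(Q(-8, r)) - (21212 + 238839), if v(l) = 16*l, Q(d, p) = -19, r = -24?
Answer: -260355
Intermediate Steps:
v(Q(-8, r)) - (21212 + 238839) = 16*(-19) - (21212 + 238839) = -304 - 1*260051 = -304 - 260051 = -260355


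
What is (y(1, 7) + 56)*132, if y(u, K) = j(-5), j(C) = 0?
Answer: 7392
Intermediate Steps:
y(u, K) = 0
(y(1, 7) + 56)*132 = (0 + 56)*132 = 56*132 = 7392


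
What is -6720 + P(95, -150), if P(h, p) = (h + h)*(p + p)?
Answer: -63720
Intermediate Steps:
P(h, p) = 4*h*p (P(h, p) = (2*h)*(2*p) = 4*h*p)
-6720 + P(95, -150) = -6720 + 4*95*(-150) = -6720 - 57000 = -63720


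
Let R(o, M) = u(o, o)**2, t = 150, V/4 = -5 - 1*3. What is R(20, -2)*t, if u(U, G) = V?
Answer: 153600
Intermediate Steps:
V = -32 (V = 4*(-5 - 1*3) = 4*(-5 - 3) = 4*(-8) = -32)
u(U, G) = -32
R(o, M) = 1024 (R(o, M) = (-32)**2 = 1024)
R(20, -2)*t = 1024*150 = 153600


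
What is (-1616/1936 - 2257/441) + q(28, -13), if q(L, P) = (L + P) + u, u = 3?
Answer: 642860/53361 ≈ 12.047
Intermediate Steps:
q(L, P) = 3 + L + P (q(L, P) = (L + P) + 3 = 3 + L + P)
(-1616/1936 - 2257/441) + q(28, -13) = (-1616/1936 - 2257/441) + (3 + 28 - 13) = (-1616*1/1936 - 2257*1/441) + 18 = (-101/121 - 2257/441) + 18 = -317638/53361 + 18 = 642860/53361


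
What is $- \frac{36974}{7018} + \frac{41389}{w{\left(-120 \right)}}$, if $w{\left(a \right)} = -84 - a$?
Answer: $\frac{144568469}{126324} \approx 1144.4$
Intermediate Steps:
$- \frac{36974}{7018} + \frac{41389}{w{\left(-120 \right)}} = - \frac{36974}{7018} + \frac{41389}{-84 - -120} = \left(-36974\right) \frac{1}{7018} + \frac{41389}{-84 + 120} = - \frac{18487}{3509} + \frac{41389}{36} = \frac{144568469}{126324}$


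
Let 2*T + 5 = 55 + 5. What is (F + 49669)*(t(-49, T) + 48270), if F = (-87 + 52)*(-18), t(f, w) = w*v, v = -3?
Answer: 4847566125/2 ≈ 2.4238e+9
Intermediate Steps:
T = 55/2 (T = -5/2 + (55 + 5)/2 = -5/2 + (½)*60 = -5/2 + 30 = 55/2 ≈ 27.500)
t(f, w) = -3*w (t(f, w) = w*(-3) = -3*w)
F = 630 (F = -35*(-18) = 630)
(F + 49669)*(t(-49, T) + 48270) = (630 + 49669)*(-3*55/2 + 48270) = 50299*(-165/2 + 48270) = 50299*(96375/2) = 4847566125/2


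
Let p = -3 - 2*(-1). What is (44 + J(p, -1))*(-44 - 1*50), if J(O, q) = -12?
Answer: -3008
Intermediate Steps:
p = -1 (p = -3 + 2 = -1)
(44 + J(p, -1))*(-44 - 1*50) = (44 - 12)*(-44 - 1*50) = 32*(-44 - 50) = 32*(-94) = -3008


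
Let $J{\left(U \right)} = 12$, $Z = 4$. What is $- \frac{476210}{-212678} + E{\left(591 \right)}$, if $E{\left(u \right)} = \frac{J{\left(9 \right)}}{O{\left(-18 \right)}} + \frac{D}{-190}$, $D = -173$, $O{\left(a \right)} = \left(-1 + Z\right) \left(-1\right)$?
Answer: $- \frac{17181043}{20204410} \approx -0.85036$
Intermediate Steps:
$O{\left(a \right)} = -3$ ($O{\left(a \right)} = \left(-1 + 4\right) \left(-1\right) = 3 \left(-1\right) = -3$)
$E{\left(u \right)} = - \frac{587}{190}$ ($E{\left(u \right)} = \frac{12}{-3} - \frac{173}{-190} = 12 \left(- \frac{1}{3}\right) - - \frac{173}{190} = -4 + \frac{173}{190} = - \frac{587}{190}$)
$- \frac{476210}{-212678} + E{\left(591 \right)} = - \frac{476210}{-212678} - \frac{587}{190} = \left(-476210\right) \left(- \frac{1}{212678}\right) - \frac{587}{190} = \frac{238105}{106339} - \frac{587}{190} = - \frac{17181043}{20204410}$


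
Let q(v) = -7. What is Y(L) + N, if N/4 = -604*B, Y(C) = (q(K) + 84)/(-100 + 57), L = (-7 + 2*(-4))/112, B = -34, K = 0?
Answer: 3532115/43 ≈ 82142.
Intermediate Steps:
L = -15/112 (L = (-7 - 8)*(1/112) = -15*1/112 = -15/112 ≈ -0.13393)
Y(C) = -77/43 (Y(C) = (-7 + 84)/(-100 + 57) = 77/(-43) = 77*(-1/43) = -77/43)
N = 82144 (N = 4*(-604*(-34)) = 4*20536 = 82144)
Y(L) + N = -77/43 + 82144 = 3532115/43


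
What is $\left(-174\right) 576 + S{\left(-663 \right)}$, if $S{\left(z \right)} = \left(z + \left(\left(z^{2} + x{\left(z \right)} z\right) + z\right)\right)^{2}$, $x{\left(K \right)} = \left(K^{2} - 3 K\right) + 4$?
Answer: $85449440711173545$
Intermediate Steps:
$x{\left(K \right)} = 4 + K^{2} - 3 K$
$S{\left(z \right)} = \left(z^{2} + 2 z + z \left(4 + z^{2} - 3 z\right)\right)^{2}$ ($S{\left(z \right)} = \left(z + \left(\left(z^{2} + \left(4 + z^{2} - 3 z\right) z\right) + z\right)\right)^{2} = \left(z + \left(\left(z^{2} + z \left(4 + z^{2} - 3 z\right)\right) + z\right)\right)^{2} = \left(z + \left(z + z^{2} + z \left(4 + z^{2} - 3 z\right)\right)\right)^{2} = \left(z^{2} + 2 z + z \left(4 + z^{2} - 3 z\right)\right)^{2}$)
$\left(-174\right) 576 + S{\left(-663 \right)} = \left(-174\right) 576 + \left(-663\right)^{2} \left(6 + \left(-663\right)^{2} - -1326\right)^{2} = -100224 + 439569 \left(6 + 439569 + 1326\right)^{2} = -100224 + 439569 \cdot 440901^{2} = -100224 + 439569 \cdot 194393691801 = -100224 + 85449440711273769 = 85449440711173545$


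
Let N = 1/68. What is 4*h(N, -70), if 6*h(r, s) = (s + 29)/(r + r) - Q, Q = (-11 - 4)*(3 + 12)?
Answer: -2338/3 ≈ -779.33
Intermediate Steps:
N = 1/68 ≈ 0.014706
Q = -225 (Q = -15*15 = -225)
h(r, s) = 75/2 + (29 + s)/(12*r) (h(r, s) = ((s + 29)/(r + r) - 1*(-225))/6 = ((29 + s)/((2*r)) + 225)/6 = ((29 + s)*(1/(2*r)) + 225)/6 = ((29 + s)/(2*r) + 225)/6 = (225 + (29 + s)/(2*r))/6 = 75/2 + (29 + s)/(12*r))
4*h(N, -70) = 4*((29 - 70 + 450*(1/68))/(12*(1/68))) = 4*((1/12)*68*(29 - 70 + 225/34)) = 4*((1/12)*68*(-1169/34)) = 4*(-1169/6) = -2338/3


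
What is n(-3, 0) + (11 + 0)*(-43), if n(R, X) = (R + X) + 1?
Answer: -475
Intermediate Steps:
n(R, X) = 1 + R + X
n(-3, 0) + (11 + 0)*(-43) = (1 - 3 + 0) + (11 + 0)*(-43) = -2 + 11*(-43) = -2 - 473 = -475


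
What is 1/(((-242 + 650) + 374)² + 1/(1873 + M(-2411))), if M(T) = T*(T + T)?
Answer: 11627715/7110626787661 ≈ 1.6353e-6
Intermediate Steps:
M(T) = 2*T² (M(T) = T*(2*T) = 2*T²)
1/(((-242 + 650) + 374)² + 1/(1873 + M(-2411))) = 1/(((-242 + 650) + 374)² + 1/(1873 + 2*(-2411)²)) = 1/((408 + 374)² + 1/(1873 + 2*5812921)) = 1/(782² + 1/(1873 + 11625842)) = 1/(611524 + 1/11627715) = 1/(7110626787661/11627715) = 11627715/7110626787661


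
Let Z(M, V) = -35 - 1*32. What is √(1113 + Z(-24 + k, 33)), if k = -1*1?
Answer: √1046 ≈ 32.342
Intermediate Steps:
k = -1
Z(M, V) = -67 (Z(M, V) = -35 - 32 = -67)
√(1113 + Z(-24 + k, 33)) = √(1113 - 67) = √1046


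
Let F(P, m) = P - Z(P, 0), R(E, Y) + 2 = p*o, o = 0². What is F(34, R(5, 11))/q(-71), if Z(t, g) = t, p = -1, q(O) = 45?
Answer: 0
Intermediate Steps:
o = 0
R(E, Y) = -2 (R(E, Y) = -2 - 1*0 = -2 + 0 = -2)
F(P, m) = 0 (F(P, m) = P - P = 0)
F(34, R(5, 11))/q(-71) = 0/45 = 0*(1/45) = 0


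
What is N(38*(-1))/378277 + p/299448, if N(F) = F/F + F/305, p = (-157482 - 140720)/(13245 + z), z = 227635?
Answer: -1514591603389/832208092795736640 ≈ -1.8200e-6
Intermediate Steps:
p = -149101/120440 (p = (-157482 - 140720)/(13245 + 227635) = -298202/240880 = -298202*1/240880 = -149101/120440 ≈ -1.2380)
N(F) = 1 + F/305 (N(F) = 1 + F*(1/305) = 1 + F/305)
N(38*(-1))/378277 + p/299448 = (1 + (38*(-1))/305)/378277 - 149101/120440/299448 = (1 + (1/305)*(-38))*(1/378277) - 149101/120440*1/299448 = (1 - 38/305)*(1/378277) - 149101/36065517120 = (267/305)*(1/378277) - 149101/36065517120 = 267/115374485 - 149101/36065517120 = -1514591603389/832208092795736640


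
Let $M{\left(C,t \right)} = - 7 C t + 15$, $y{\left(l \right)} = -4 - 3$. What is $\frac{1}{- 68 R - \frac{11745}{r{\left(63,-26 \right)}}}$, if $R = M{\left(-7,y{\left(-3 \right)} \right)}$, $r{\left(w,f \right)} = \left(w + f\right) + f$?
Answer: $\frac{11}{233599} \approx 4.7089 \cdot 10^{-5}$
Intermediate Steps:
$y{\left(l \right)} = -7$ ($y{\left(l \right)} = -4 - 3 = -7$)
$M{\left(C,t \right)} = 15 - 7 C t$ ($M{\left(C,t \right)} = - 7 C t + 15 = 15 - 7 C t$)
$r{\left(w,f \right)} = w + 2 f$ ($r{\left(w,f \right)} = \left(f + w\right) + f = w + 2 f$)
$R = -328$ ($R = 15 - \left(-49\right) \left(-7\right) = 15 - 343 = -328$)
$\frac{1}{- 68 R - \frac{11745}{r{\left(63,-26 \right)}}} = \frac{1}{\left(-68\right) \left(-328\right) - \frac{11745}{63 + 2 \left(-26\right)}} = \frac{1}{22304 - \frac{11745}{63 - 52}} = \frac{1}{22304 - \frac{11745}{11}} = \frac{1}{\frac{233599}{11}} = \frac{11}{233599}$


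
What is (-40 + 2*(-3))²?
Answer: 2116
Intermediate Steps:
(-40 + 2*(-3))² = (-40 - 6)² = (-46)² = 2116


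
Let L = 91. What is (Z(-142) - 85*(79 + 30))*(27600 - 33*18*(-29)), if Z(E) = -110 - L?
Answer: -424322916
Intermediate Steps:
Z(E) = -201 (Z(E) = -110 - 1*91 = -110 - 91 = -201)
(Z(-142) - 85*(79 + 30))*(27600 - 33*18*(-29)) = (-201 - 85*(79 + 30))*(27600 - 33*18*(-29)) = (-201 - 85*109)*(27600 - 594*(-29)) = (-201 - 9265)*(27600 + 17226) = -9466*44826 = -424322916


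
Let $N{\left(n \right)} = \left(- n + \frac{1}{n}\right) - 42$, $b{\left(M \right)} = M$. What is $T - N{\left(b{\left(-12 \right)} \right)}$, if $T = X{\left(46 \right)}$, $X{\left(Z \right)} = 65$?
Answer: $\frac{1141}{12} \approx 95.083$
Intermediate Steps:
$T = 65$
$N{\left(n \right)} = -42 + \frac{1}{n} - n$ ($N{\left(n \right)} = \left(\frac{1}{n} - n\right) - 42 = -42 + \frac{1}{n} - n$)
$T - N{\left(b{\left(-12 \right)} \right)} = 65 - \left(-42 + \frac{1}{-12} - -12\right) = 65 - \left(-42 - \frac{1}{12} + 12\right) = 65 - - \frac{361}{12} = 65 + \frac{361}{12} = \frac{1141}{12}$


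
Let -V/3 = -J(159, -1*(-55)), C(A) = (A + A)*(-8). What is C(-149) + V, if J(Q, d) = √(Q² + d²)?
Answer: 2384 + 3*√28306 ≈ 2888.7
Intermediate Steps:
C(A) = -16*A (C(A) = (2*A)*(-8) = -16*A)
V = 3*√28306 (V = -(-3)*√(159² + (-1*(-55))²) = -(-3)*√(25281 + 55²) = -(-3)*√(25281 + 3025) = -(-3)*√28306 = 3*√28306 ≈ 504.73)
C(-149) + V = -16*(-149) + 3*√28306 = 2384 + 3*√28306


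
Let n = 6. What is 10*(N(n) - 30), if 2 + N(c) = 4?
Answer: -280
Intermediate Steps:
N(c) = 2 (N(c) = -2 + 4 = 2)
10*(N(n) - 30) = 10*(2 - 30) = 10*(-28) = -280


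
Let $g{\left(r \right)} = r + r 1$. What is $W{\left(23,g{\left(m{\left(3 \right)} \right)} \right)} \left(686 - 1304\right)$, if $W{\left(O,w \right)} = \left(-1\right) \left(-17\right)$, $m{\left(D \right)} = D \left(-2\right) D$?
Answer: $-10506$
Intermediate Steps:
$m{\left(D \right)} = - 2 D^{2}$ ($m{\left(D \right)} = - 2 D D = - 2 D^{2}$)
$g{\left(r \right)} = 2 r$ ($g{\left(r \right)} = r + r = 2 r$)
$W{\left(O,w \right)} = 17$
$W{\left(23,g{\left(m{\left(3 \right)} \right)} \right)} \left(686 - 1304\right) = 17 \left(686 - 1304\right) = 17 \left(-618\right) = -10506$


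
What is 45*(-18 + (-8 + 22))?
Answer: -180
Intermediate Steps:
45*(-18 + (-8 + 22)) = 45*(-18 + 14) = 45*(-4) = -180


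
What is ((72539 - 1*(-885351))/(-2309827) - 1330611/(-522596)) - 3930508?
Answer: -4744538596140081279/1207106350892 ≈ -3.9305e+6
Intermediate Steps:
((72539 - 1*(-885351))/(-2309827) - 1330611/(-522596)) - 3930508 = ((72539 + 885351)*(-1/2309827) - 1330611*(-1/522596)) - 3930508 = (957890*(-1/2309827) + 1330611/522596) - 3930508 = (-957890/2309827 + 1330611/522596) - 3930508 = 2572891731857/1207106350892 - 3930508 = -4744538596140081279/1207106350892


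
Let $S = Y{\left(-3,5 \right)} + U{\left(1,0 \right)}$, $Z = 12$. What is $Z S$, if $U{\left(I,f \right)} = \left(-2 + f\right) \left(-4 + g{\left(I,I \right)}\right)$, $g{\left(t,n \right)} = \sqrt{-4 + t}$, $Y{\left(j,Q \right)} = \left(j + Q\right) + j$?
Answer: $84 - 24 i \sqrt{3} \approx 84.0 - 41.569 i$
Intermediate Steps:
$Y{\left(j,Q \right)} = Q + 2 j$ ($Y{\left(j,Q \right)} = \left(Q + j\right) + j = Q + 2 j$)
$U{\left(I,f \right)} = \left(-4 + \sqrt{-4 + I}\right) \left(-2 + f\right)$ ($U{\left(I,f \right)} = \left(-2 + f\right) \left(-4 + \sqrt{-4 + I}\right) = \left(-4 + \sqrt{-4 + I}\right) \left(-2 + f\right)$)
$S = 7 - 2 i \sqrt{3}$ ($S = \left(5 + 2 \left(-3\right)\right) + \left(8 - 0 - 2 \sqrt{-4 + 1} + 0 \sqrt{-4 + 1}\right) = \left(5 - 6\right) + \left(8 + 0 - 2 \sqrt{-3} + 0 \sqrt{-3}\right) = -1 + \left(8 + 0 - 2 i \sqrt{3} + 0 i \sqrt{3}\right) = -1 + \left(8 + 0 - 2 i \sqrt{3} + 0\right) = -1 + \left(8 - 2 i \sqrt{3}\right) = 7 - 2 i \sqrt{3} \approx 7.0 - 3.4641 i$)
$Z S = 12 \left(7 - 2 i \sqrt{3}\right) = 84 - 24 i \sqrt{3}$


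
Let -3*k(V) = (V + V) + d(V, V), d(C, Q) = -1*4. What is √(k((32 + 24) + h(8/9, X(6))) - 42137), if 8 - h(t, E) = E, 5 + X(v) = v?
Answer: I*√379599/3 ≈ 205.37*I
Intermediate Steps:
X(v) = -5 + v
d(C, Q) = -4
h(t, E) = 8 - E
k(V) = 4/3 - 2*V/3 (k(V) = -((V + V) - 4)/3 = -(2*V - 4)/3 = -(-4 + 2*V)/3 = 4/3 - 2*V/3)
√(k((32 + 24) + h(8/9, X(6))) - 42137) = √((4/3 - 2*((32 + 24) + (8 - (-5 + 6)))/3) - 42137) = √((4/3 - 2*(56 + (8 - 1*1))/3) - 42137) = √((4/3 - 2*(56 + (8 - 1))/3) - 42137) = √((4/3 - 2*(56 + 7)/3) - 42137) = √((4/3 - ⅔*63) - 42137) = √((4/3 - 42) - 42137) = √(-122/3 - 42137) = √(-126533/3) = I*√379599/3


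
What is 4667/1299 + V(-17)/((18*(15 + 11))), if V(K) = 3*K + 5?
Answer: 354067/101322 ≈ 3.4945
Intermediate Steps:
V(K) = 5 + 3*K
4667/1299 + V(-17)/((18*(15 + 11))) = 4667/1299 + (5 + 3*(-17))/((18*(15 + 11))) = 4667*(1/1299) + (5 - 51)/((18*26)) = 4667/1299 - 46/468 = 4667/1299 - 46*1/468 = 4667/1299 - 23/234 = 354067/101322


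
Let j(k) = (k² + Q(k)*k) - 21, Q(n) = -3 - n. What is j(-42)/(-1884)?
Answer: -35/628 ≈ -0.055732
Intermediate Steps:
j(k) = -21 + k² + k*(-3 - k) (j(k) = (k² + (-3 - k)*k) - 21 = (k² + k*(-3 - k)) - 21 = -21 + k² + k*(-3 - k))
j(-42)/(-1884) = (-21 - 3*(-42))/(-1884) = (-21 + 126)*(-1/1884) = 105*(-1/1884) = -35/628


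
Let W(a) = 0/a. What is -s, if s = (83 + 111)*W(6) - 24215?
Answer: 24215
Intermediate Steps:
W(a) = 0
s = -24215 (s = (83 + 111)*0 - 24215 = 194*0 - 24215 = 0 - 24215 = -24215)
-s = -1*(-24215) = 24215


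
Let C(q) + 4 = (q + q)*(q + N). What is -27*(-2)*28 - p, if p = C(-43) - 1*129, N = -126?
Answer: -12889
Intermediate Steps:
C(q) = -4 + 2*q*(-126 + q) (C(q) = -4 + (q + q)*(q - 126) = -4 + (2*q)*(-126 + q) = -4 + 2*q*(-126 + q))
p = 14401 (p = (-4 - 252*(-43) + 2*(-43)**2) - 1*129 = (-4 + 10836 + 2*1849) - 129 = (-4 + 10836 + 3698) - 129 = 14530 - 129 = 14401)
-27*(-2)*28 - p = -27*(-2)*28 - 1*14401 = 54*28 - 14401 = 1512 - 14401 = -12889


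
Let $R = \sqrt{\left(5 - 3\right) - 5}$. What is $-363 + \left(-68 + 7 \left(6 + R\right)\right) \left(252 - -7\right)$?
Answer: $-7097 + 1813 i \sqrt{3} \approx -7097.0 + 3140.2 i$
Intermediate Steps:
$R = i \sqrt{3}$ ($R = \sqrt{2 - 5} = \sqrt{-3} = i \sqrt{3} \approx 1.732 i$)
$-363 + \left(-68 + 7 \left(6 + R\right)\right) \left(252 - -7\right) = -363 + \left(-68 + 7 \left(6 + i \sqrt{3}\right)\right) \left(252 - -7\right) = -363 + \left(-68 + \left(42 + 7 i \sqrt{3}\right)\right) \left(252 + 7\right) = -363 + \left(-26 + 7 i \sqrt{3}\right) 259 = -363 - \left(6734 - 1813 i \sqrt{3}\right) = -7097 + 1813 i \sqrt{3}$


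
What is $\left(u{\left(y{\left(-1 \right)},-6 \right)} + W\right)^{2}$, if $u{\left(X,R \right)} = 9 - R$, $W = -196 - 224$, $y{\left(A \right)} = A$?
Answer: $164025$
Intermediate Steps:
$W = -420$ ($W = -196 - 224 = -420$)
$\left(u{\left(y{\left(-1 \right)},-6 \right)} + W\right)^{2} = \left(\left(9 - -6\right) - 420\right)^{2} = \left(\left(9 + 6\right) - 420\right)^{2} = \left(15 - 420\right)^{2} = \left(-405\right)^{2} = 164025$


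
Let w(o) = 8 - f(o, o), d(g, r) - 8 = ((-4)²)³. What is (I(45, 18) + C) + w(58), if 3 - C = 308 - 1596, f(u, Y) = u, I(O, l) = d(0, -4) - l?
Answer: 5327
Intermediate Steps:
d(g, r) = 4104 (d(g, r) = 8 + ((-4)²)³ = 8 + 16³ = 8 + 4096 = 4104)
I(O, l) = 4104 - l
w(o) = 8 - o
C = 1291 (C = 3 - (308 - 1596) = 3 - 1*(-1288) = 3 + 1288 = 1291)
(I(45, 18) + C) + w(58) = ((4104 - 1*18) + 1291) + (8 - 1*58) = ((4104 - 18) + 1291) + (8 - 58) = (4086 + 1291) - 50 = 5377 - 50 = 5327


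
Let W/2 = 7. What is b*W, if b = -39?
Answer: -546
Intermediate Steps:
W = 14 (W = 2*7 = 14)
b*W = -39*14 = -546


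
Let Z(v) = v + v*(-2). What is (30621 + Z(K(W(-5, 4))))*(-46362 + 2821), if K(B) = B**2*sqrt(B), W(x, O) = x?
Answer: -1333268961 + 1088525*I*sqrt(5) ≈ -1.3333e+9 + 2.434e+6*I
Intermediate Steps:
K(B) = B**(5/2)
Z(v) = -v (Z(v) = v - 2*v = -v)
(30621 + Z(K(W(-5, 4))))*(-46362 + 2821) = (30621 - (-5)**(5/2))*(-46362 + 2821) = (30621 - 25*I*sqrt(5))*(-43541) = -1333268961 + 1088525*I*sqrt(5)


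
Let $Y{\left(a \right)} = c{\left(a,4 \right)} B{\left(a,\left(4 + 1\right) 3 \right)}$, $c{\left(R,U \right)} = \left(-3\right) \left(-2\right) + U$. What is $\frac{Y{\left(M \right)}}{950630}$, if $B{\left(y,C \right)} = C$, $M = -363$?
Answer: $\frac{15}{95063} \approx 0.00015779$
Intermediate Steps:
$c{\left(R,U \right)} = 6 + U$
$Y{\left(a \right)} = 150$ ($Y{\left(a \right)} = \left(6 + 4\right) \left(4 + 1\right) 3 = 10 \cdot 5 \cdot 3 = 10 \cdot 15 = 150$)
$\frac{Y{\left(M \right)}}{950630} = \frac{150}{950630} = 150 \cdot \frac{1}{950630} = \frac{15}{95063}$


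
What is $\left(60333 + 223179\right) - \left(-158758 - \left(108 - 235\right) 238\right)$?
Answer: $412044$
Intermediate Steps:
$\left(60333 + 223179\right) - \left(-158758 - \left(108 - 235\right) 238\right) = 283512 - \left(-158758 - \left(-127\right) 238\right) = 283512 - \left(-158758 - -30226\right) = 283512 - \left(-158758 + 30226\right) = 283512 - -128532 = 283512 + 128532 = 412044$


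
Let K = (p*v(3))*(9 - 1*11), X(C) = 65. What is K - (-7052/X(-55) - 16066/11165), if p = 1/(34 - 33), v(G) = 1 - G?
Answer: 570226/5005 ≈ 113.93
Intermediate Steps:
p = 1 (p = 1/1 = 1)
K = 4 (K = (1*(1 - 1*3))*(9 - 1*11) = (1*(1 - 3))*(9 - 11) = (1*(-2))*(-2) = -2*(-2) = 4)
K - (-7052/X(-55) - 16066/11165) = 4 - (-7052/65 - 16066/11165) = 4 - (-7052*1/65 - 16066*1/11165) = 4 - (-7052/65 - 554/385) = 4 - 1*(-550206/5005) = 4 + 550206/5005 = 570226/5005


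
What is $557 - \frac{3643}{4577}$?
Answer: $\frac{2545746}{4577} \approx 556.2$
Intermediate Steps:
$557 - \frac{3643}{4577} = \frac{2545746}{4577}$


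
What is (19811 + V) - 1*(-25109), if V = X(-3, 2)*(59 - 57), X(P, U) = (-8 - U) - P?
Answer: 44906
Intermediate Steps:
X(P, U) = -8 - P - U
V = -14 (V = (-8 - 1*(-3) - 1*2)*(59 - 57) = (-8 + 3 - 2)*2 = -7*2 = -14)
(19811 + V) - 1*(-25109) = (19811 - 14) - 1*(-25109) = 19797 + 25109 = 44906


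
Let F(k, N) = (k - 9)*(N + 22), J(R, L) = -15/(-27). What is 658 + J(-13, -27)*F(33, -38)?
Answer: 1334/3 ≈ 444.67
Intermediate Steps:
J(R, L) = 5/9 (J(R, L) = -15*(-1/27) = 5/9)
F(k, N) = (-9 + k)*(22 + N)
658 + J(-13, -27)*F(33, -38) = 658 + 5*(-198 - 9*(-38) + 22*33 - 38*33)/9 = 658 + 5*(-198 + 342 + 726 - 1254)/9 = 658 + (5/9)*(-384) = 658 - 640/3 = 1334/3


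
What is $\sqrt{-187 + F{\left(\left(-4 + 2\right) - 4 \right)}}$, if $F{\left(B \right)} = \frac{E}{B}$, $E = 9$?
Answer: $\frac{i \sqrt{754}}{2} \approx 13.73 i$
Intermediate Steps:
$F{\left(B \right)} = \frac{9}{B}$
$\sqrt{-187 + F{\left(\left(-4 + 2\right) - 4 \right)}} = \sqrt{-187 + \frac{9}{\left(-4 + 2\right) - 4}} = \sqrt{-187 + \frac{9}{-2 - 4}} = \sqrt{-187 + \frac{9}{-6}} = \sqrt{-187 + 9 \left(- \frac{1}{6}\right)} = \sqrt{-187 - \frac{3}{2}} = \sqrt{- \frac{377}{2}} = \frac{i \sqrt{754}}{2}$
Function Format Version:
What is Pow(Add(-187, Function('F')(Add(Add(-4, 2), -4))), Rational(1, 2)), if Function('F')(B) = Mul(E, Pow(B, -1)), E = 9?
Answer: Mul(Rational(1, 2), I, Pow(754, Rational(1, 2))) ≈ Mul(13.730, I)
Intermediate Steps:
Function('F')(B) = Mul(9, Pow(B, -1))
Pow(Add(-187, Function('F')(Add(Add(-4, 2), -4))), Rational(1, 2)) = Pow(Add(-187, Mul(9, Pow(Add(Add(-4, 2), -4), -1))), Rational(1, 2)) = Pow(Add(-187, Mul(9, Pow(Add(-2, -4), -1))), Rational(1, 2)) = Pow(Add(-187, Mul(9, Pow(-6, -1))), Rational(1, 2)) = Pow(Add(-187, Mul(9, Rational(-1, 6))), Rational(1, 2)) = Pow(Add(-187, Rational(-3, 2)), Rational(1, 2)) = Pow(Rational(-377, 2), Rational(1, 2)) = Mul(Rational(1, 2), I, Pow(754, Rational(1, 2)))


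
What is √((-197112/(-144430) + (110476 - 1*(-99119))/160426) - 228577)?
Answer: I*√626088482232771464639590/1655023370 ≈ 478.09*I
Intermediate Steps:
√((-197112/(-144430) + (110476 - 1*(-99119))/160426) - 228577) = √((-197112*(-1/144430) + (110476 + 99119)*(1/160426)) - 228577) = √((98556/72215 + 209595*(1/160426)) - 228577) = √((98556/72215 + 209595/160426) - 228577) = √(30946847781/11585163590 - 228577) = √(-2648070991063649/11585163590) = I*√626088482232771464639590/1655023370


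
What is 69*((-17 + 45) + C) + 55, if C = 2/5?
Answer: 10073/5 ≈ 2014.6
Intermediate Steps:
C = ⅖ (C = 2*(⅕) = ⅖ ≈ 0.40000)
69*((-17 + 45) + C) + 55 = 69*((-17 + 45) + ⅖) + 55 = 69*(28 + ⅖) + 55 = 69*(142/5) + 55 = 9798/5 + 55 = 10073/5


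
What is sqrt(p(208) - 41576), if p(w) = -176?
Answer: 2*I*sqrt(10438) ≈ 204.33*I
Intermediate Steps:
sqrt(p(208) - 41576) = sqrt(-176 - 41576) = sqrt(-41752) = 2*I*sqrt(10438)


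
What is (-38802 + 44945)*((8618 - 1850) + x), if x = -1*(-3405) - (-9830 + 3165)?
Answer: 103435834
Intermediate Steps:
x = 10070 (x = 3405 - 1*(-6665) = 3405 + 6665 = 10070)
(-38802 + 44945)*((8618 - 1850) + x) = (-38802 + 44945)*((8618 - 1850) + 10070) = 6143*(6768 + 10070) = 6143*16838 = 103435834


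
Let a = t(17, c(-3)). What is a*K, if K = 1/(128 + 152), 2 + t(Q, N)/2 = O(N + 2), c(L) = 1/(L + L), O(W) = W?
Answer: -1/840 ≈ -0.0011905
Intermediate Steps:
c(L) = 1/(2*L)
t(Q, N) = 2*N (t(Q, N) = -4 + 2*(N + 2) = -4 + 2*(2 + N) = -4 + (4 + 2*N) = 2*N)
a = -⅓ (a = 2*((½)/(-3)) = 2*((½)*(-⅓)) = 2*(-⅙) = -⅓ ≈ -0.33333)
K = 1/280 ≈ 0.0035714
a*K = -⅓*1/280 = -1/840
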